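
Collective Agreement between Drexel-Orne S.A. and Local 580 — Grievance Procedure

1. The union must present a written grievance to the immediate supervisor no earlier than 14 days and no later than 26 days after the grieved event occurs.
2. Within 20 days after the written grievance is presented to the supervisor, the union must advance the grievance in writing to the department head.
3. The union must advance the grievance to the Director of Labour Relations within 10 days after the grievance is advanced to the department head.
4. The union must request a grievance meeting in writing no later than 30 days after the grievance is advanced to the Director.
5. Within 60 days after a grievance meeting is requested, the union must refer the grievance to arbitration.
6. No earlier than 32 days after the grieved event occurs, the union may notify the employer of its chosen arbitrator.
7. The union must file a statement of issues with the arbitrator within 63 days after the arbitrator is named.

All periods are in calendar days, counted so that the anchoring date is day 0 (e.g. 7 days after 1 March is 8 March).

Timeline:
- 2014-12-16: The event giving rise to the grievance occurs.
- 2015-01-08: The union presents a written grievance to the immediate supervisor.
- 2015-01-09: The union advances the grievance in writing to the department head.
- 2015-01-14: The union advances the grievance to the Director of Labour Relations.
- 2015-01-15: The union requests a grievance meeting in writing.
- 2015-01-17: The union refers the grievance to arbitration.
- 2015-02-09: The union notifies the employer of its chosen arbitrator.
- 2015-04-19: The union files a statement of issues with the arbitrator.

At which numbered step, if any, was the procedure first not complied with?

Step 7

Step 1 — 14 and 26 days from 2014-12-16 (when the grieved event occurs) are 2014-12-30 and 2015-01-11 respectively; done 2015-01-08, which is between those dates.
Step 2 — counting 20 days from 2015-01-08 (when the written grievance is presented to the supervisor) gives a deadline of 2015-01-28; done 2015-01-09 — timely.
Step 3 — counting 10 days from 2015-01-09 (when the grievance is advanced to the department head) gives a deadline of 2015-01-19; 2015-01-14 is within that limit.
Step 4 — counting 30 days from 2015-01-14 (when the grievance is advanced to the Director) gives a deadline of 2015-02-13; 2015-01-15 is within that limit.
Step 5 — counting 60 days from 2015-01-15 (when a grievance meeting is requested) gives a deadline of 2015-03-16; 2015-01-17 is within that limit.
Step 6 — must wait 32 days from 2014-12-16 (when the grieved event occurs), so not before 2015-01-17; done 2015-02-09 — permitted.
Step 7 — counting 63 days from 2015-02-09 (when the arbitrator is named) gives a deadline of 2015-04-13; done 2015-04-19 — 6 days late.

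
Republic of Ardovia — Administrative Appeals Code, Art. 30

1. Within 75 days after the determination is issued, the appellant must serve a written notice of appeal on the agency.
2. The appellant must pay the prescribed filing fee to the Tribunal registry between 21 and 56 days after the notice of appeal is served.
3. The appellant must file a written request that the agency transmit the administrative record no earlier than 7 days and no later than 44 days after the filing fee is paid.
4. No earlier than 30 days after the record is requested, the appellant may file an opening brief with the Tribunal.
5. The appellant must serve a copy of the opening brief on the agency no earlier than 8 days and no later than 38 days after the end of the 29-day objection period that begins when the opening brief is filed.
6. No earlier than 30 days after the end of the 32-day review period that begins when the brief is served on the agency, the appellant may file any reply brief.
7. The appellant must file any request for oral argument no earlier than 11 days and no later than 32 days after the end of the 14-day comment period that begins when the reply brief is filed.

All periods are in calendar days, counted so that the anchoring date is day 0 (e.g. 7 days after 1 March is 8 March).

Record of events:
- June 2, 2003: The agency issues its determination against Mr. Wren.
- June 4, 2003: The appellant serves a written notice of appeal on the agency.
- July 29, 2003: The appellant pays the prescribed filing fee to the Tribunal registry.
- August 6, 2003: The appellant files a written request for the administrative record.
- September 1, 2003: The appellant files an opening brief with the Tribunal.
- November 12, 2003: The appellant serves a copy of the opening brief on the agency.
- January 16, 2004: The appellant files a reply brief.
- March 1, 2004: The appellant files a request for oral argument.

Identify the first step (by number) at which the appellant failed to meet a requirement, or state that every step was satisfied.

Step 1: 75 days after June 2, 2003 (when the determination is issued) is August 16, 2003; completed June 4, 2003, before the deadline.
Step 2: the window is 21–56 days after June 4, 2003 (when the notice of appeal is served), so June 25, 2003 through July 30, 2003; done July 29, 2003, which is between those dates.
Step 3: the window is 7–44 days after July 29, 2003 (when the filing fee is paid), so August 5, 2003 through September 11, 2003; August 6, 2003 falls inside that range.
Step 4: the earliest permitted date is 30 days after August 6, 2003 (when the record is requested), i.e. September 5, 2003; done September 1, 2003 — 4 days too early.
That is the first point of non-compliance.

Step 4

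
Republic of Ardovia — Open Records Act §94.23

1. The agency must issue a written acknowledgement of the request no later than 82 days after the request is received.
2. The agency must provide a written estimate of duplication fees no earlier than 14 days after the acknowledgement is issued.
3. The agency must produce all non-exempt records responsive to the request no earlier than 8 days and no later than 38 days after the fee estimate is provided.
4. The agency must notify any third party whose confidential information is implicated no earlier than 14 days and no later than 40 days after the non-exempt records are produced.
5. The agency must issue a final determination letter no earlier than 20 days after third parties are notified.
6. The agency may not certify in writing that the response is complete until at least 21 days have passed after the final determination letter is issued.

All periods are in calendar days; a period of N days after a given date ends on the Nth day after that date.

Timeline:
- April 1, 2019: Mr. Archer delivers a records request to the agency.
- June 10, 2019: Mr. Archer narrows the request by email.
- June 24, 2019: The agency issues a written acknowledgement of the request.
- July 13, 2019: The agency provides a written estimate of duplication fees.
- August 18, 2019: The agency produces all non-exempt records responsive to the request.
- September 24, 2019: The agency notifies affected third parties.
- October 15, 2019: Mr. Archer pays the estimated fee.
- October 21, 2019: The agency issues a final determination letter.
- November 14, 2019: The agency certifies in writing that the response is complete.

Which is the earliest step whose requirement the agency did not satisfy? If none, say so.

Step 1

Step 1 — counting 82 days from April 1, 2019 (when the request is received) gives a deadline of June 22, 2019; not done until June 24, 2019, 2 days after the deadline.
That is the first point of non-compliance.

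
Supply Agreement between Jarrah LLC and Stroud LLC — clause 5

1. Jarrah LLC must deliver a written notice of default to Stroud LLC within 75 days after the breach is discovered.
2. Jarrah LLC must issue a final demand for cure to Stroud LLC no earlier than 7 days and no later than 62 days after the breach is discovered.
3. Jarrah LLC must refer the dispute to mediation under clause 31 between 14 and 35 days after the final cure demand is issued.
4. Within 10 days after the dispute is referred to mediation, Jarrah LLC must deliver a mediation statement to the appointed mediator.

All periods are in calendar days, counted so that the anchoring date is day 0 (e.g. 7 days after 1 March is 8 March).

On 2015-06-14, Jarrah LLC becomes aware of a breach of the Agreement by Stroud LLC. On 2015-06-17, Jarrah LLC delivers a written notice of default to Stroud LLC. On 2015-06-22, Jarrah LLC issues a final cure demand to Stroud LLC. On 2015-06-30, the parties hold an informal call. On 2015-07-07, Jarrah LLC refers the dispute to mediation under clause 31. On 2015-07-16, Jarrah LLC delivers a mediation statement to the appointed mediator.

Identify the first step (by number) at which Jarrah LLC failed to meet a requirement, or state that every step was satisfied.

None — every step was satisfied

Step 1: 75 days after 2015-06-14 (when the breach is discovered) is 2015-08-28; done 2015-06-17 — timely.
Step 2: the window is 7–62 days after 2015-06-14 (when the breach is discovered), so 2015-06-21 through 2015-08-15; done 2015-06-22 — within the window.
Step 3: the window is 14–35 days after 2015-06-22 (when the final cure demand is issued), so 2015-07-06 through 2015-07-27; done 2015-07-07, which is between those dates.
Step 4: 10 days after 2015-07-07 (when the dispute is referred to mediation) is 2015-07-17; done 2015-07-16 — timely.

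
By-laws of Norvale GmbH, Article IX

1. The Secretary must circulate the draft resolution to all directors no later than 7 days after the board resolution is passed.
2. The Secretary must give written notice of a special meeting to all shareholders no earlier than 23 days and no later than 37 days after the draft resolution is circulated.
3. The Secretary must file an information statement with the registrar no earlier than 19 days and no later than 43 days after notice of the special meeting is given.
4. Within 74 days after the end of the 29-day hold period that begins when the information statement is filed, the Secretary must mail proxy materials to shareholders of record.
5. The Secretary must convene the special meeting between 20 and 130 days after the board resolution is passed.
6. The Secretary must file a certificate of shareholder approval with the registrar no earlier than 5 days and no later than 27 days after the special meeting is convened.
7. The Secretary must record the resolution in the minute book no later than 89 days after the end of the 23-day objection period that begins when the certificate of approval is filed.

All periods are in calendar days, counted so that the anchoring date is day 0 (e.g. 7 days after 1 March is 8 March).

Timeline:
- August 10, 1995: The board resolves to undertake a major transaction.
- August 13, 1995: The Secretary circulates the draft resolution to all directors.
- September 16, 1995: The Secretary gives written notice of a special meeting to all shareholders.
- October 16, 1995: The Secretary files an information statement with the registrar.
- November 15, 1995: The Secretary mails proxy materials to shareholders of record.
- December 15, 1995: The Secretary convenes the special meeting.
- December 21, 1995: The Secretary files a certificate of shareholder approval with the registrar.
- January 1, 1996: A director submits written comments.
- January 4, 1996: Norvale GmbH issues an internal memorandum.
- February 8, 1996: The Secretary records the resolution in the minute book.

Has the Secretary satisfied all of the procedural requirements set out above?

Step 1 — counting 7 days from August 10, 1995 (when the board resolution is passed) gives a deadline of August 17, 1995; August 13, 1995 is within that limit.
Step 2 — 23 and 37 days from August 13, 1995 (when the draft resolution is circulated) are September 5, 1995 and September 19, 1995 respectively; done September 16, 1995, which is between those dates.
Step 3 — 19 and 43 days from September 16, 1995 (when notice of the special meeting is given) are October 5, 1995 and October 29, 1995 respectively; done October 16, 1995, which is between those dates.
Step 4 — counting 74 days from November 14, 1995 (end of the 29-day hold period, which began when the information statement is filed on October 16, 1995) gives a deadline of January 27, 1996; done November 15, 1995 — timely.
Step 5 — 20 and 130 days from August 10, 1995 (when the board resolution is passed) are August 30, 1995 and December 18, 1995 respectively; December 15, 1995 falls inside that range.
Step 6 — 5 and 27 days from December 15, 1995 (when the special meeting is convened) are December 20, 1995 and January 11, 1996 respectively; done December 21, 1995, which is between those dates.
Step 7 — counting 89 days from January 13, 1996 (end of the 23-day objection period, which began when the certificate of approval is filed on December 21, 1995) gives a deadline of April 11, 1996; February 8, 1996 is within that limit.

Yes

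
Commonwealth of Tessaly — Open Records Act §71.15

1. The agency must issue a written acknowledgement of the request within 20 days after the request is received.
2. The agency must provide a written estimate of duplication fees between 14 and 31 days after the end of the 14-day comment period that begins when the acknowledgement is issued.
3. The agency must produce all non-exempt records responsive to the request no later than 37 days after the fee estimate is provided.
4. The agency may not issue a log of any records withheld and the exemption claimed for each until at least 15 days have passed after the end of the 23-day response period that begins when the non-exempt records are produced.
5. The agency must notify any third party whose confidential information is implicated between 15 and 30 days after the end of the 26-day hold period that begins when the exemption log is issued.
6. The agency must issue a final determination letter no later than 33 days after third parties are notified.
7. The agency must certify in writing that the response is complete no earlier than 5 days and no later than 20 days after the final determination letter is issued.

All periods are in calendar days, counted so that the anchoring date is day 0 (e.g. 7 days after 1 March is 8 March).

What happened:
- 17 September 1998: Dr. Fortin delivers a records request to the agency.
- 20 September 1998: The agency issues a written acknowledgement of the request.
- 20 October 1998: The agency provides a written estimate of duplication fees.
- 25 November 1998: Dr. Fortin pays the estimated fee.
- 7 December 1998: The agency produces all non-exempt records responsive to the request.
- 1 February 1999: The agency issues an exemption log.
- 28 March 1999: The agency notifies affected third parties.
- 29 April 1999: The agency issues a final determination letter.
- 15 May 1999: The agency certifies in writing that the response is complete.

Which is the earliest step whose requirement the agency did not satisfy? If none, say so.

Step 3

(1) due by 17 September 1998 + 20 days = 7 October 1998; completed 20 September 1998, before the deadline.
(2) the permitted window runs from 4 October 1998 + 14 = 18 October 1998 to 4 October 1998 + 31 = 4 November 1998; 20 October 1998 falls inside that range.
(3) due by 20 October 1998 + 37 days = 26 November 1998; not done until 7 December 1998, 11 days after the deadline.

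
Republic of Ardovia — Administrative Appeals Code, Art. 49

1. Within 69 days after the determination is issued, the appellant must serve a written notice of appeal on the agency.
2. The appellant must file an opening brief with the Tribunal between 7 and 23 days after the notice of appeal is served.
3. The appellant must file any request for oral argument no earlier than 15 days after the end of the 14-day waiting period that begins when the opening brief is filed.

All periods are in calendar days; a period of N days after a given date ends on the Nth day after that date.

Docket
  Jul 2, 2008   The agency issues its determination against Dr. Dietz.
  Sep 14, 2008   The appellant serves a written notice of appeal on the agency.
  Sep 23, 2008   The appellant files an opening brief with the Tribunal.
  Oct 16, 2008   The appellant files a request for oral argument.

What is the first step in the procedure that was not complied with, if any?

(1) due by Jul 2, 2008 + 69 days = Sep 9, 2008; not done until Sep 14, 2008, 5 days after the deadline.

Step 1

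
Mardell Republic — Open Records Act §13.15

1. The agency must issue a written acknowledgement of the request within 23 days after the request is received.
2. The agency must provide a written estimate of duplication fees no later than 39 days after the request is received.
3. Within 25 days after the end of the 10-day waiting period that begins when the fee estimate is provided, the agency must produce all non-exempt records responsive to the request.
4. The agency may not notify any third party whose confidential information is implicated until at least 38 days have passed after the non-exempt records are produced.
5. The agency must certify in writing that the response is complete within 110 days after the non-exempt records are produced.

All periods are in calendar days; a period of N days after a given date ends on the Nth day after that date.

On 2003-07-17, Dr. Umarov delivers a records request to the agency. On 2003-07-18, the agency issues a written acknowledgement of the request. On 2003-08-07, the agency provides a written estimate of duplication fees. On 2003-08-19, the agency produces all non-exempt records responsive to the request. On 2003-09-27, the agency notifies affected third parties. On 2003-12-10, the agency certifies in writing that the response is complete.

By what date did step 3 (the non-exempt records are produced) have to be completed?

2003-09-11

The fee estimate is provided on 2003-08-07; the 10-day waiting period therefore ends 2003-08-17, and step 3 runs from that date. 25 days after 2003-08-17 is 2003-09-11.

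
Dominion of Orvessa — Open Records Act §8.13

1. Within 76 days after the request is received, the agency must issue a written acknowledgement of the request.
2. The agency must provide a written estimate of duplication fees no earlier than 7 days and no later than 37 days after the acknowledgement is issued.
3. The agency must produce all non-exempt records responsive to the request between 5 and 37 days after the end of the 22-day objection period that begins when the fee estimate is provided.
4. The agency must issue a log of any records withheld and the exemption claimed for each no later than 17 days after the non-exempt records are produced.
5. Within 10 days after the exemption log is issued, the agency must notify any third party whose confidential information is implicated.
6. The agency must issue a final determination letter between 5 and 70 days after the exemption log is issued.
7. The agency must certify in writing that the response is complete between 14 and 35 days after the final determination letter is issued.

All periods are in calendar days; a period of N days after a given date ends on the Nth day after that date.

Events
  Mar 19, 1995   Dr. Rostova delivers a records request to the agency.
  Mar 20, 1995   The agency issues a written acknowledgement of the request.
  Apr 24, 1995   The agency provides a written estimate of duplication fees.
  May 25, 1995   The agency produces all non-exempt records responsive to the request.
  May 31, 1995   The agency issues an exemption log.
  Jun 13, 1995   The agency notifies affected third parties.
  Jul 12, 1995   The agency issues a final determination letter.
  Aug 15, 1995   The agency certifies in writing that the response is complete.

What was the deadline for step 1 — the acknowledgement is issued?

Step 1 runs from Mar 19, 1995, when the request is received. 76 days after Mar 19, 1995 is Jun 3, 1995.

Jun 3, 1995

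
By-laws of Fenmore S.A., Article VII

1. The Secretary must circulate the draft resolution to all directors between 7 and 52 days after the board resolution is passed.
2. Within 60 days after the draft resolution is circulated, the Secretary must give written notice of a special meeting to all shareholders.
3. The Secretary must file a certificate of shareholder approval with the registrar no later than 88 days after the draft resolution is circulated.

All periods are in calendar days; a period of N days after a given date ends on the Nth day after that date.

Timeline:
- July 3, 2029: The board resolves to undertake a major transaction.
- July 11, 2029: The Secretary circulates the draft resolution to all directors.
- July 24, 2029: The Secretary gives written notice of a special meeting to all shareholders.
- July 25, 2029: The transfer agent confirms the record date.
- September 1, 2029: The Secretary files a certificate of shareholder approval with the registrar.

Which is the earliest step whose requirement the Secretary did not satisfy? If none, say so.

None — every step was satisfied

Step 1 — 7 and 52 days from July 3, 2029 (when the board resolution is passed) are July 10, 2029 and August 24, 2029 respectively; done July 11, 2029, which is between those dates.
Step 2 — counting 60 days from July 11, 2029 (when the draft resolution is circulated) gives a deadline of September 9, 2029; done July 24, 2029 — timely.
Step 3 — counting 88 days from July 11, 2029 (when the draft resolution is circulated) gives a deadline of October 7, 2029; completed September 1, 2029, before the deadline.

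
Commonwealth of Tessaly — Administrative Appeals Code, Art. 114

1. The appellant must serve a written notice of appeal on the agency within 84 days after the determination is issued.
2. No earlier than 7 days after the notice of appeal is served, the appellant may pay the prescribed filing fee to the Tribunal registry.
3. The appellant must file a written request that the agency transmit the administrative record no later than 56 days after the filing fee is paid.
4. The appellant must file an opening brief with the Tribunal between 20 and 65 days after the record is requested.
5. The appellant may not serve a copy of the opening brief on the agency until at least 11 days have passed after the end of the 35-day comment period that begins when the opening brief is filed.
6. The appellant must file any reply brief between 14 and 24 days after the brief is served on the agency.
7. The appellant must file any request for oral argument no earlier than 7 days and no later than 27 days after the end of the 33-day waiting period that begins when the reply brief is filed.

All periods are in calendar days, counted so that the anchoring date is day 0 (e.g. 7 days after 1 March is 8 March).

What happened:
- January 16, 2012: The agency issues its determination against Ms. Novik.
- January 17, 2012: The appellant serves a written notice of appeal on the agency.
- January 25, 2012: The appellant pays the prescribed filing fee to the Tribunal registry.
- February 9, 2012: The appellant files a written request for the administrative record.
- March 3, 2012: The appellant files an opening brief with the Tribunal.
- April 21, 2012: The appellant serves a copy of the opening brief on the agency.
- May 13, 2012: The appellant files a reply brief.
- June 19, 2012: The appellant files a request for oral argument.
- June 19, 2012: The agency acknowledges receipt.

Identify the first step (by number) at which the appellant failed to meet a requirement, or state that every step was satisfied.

Step 7

Step 1 — counting 84 days from January 16, 2012 (when the determination is issued) gives a deadline of April 9, 2012; completed January 17, 2012, before the deadline.
Step 2 — must wait 7 days from January 17, 2012 (when the notice of appeal is served), so not before January 24, 2012; January 25, 2012 is on or after that date.
Step 3 — counting 56 days from January 25, 2012 (when the filing fee is paid) gives a deadline of March 21, 2012; February 9, 2012 is within that limit.
Step 4 — 20 and 65 days from February 9, 2012 (when the record is requested) are February 29, 2012 and April 14, 2012 respectively; March 3, 2012 falls inside that range.
Step 5 — must wait 11 days from April 7, 2012 (end of the 35-day comment period, which began when the opening brief is filed on March 3, 2012), so not before April 18, 2012; April 21, 2012 is on or after that date.
Step 6 — 14 and 24 days from April 21, 2012 (when the brief is served on the agency) are May 5, 2012 and May 15, 2012 respectively; done May 13, 2012, which is between those dates.
Step 7 — 7 and 27 days from June 15, 2012 (end of the 33-day waiting period, which began when the reply brief is filed on May 13, 2012) are June 22, 2012 and July 12, 2012 respectively; done June 19, 2012 — 3 days before the window opened.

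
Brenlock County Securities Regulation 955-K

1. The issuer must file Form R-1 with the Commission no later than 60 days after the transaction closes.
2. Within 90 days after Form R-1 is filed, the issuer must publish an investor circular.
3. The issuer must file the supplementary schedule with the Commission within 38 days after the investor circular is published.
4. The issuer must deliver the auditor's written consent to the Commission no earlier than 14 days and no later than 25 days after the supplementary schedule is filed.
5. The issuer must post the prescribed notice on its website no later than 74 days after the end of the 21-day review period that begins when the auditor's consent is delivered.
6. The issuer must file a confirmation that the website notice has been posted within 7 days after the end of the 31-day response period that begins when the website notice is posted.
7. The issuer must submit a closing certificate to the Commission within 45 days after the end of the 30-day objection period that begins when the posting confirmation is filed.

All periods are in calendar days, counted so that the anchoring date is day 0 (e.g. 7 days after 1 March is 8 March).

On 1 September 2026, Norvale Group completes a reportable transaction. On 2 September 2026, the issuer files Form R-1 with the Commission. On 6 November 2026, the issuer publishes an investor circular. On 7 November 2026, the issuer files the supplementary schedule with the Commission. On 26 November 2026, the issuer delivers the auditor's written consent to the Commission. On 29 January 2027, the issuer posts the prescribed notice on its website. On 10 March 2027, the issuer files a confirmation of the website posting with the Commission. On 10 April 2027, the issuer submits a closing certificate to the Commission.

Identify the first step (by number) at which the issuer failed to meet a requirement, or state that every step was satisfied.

Step 6

Step 1 — counting 60 days from 1 September 2026 (when the transaction closes) gives a deadline of 31 October 2026; 2 September 2026 is within that limit.
Step 2 — counting 90 days from 2 September 2026 (when Form R-1 is filed) gives a deadline of 1 December 2026; 6 November 2026 is within that limit.
Step 3 — counting 38 days from 6 November 2026 (when the investor circular is published) gives a deadline of 14 December 2026; done 7 November 2026 — timely.
Step 4 — 14 and 25 days from 7 November 2026 (when the supplementary schedule is filed) are 21 November 2026 and 2 December 2026 respectively; done 26 November 2026, which is between those dates.
Step 5 — counting 74 days from 17 December 2026 (end of the 21-day review period, which began when the auditor's consent is delivered on 26 November 2026) gives a deadline of 1 March 2027; 29 January 2027 is within that limit.
Step 6 — counting 7 days from 1 March 2027 (end of the 31-day response period, which began when the website notice is posted on 29 January 2027) gives a deadline of 8 March 2027; done 10 March 2027 — 2 days late.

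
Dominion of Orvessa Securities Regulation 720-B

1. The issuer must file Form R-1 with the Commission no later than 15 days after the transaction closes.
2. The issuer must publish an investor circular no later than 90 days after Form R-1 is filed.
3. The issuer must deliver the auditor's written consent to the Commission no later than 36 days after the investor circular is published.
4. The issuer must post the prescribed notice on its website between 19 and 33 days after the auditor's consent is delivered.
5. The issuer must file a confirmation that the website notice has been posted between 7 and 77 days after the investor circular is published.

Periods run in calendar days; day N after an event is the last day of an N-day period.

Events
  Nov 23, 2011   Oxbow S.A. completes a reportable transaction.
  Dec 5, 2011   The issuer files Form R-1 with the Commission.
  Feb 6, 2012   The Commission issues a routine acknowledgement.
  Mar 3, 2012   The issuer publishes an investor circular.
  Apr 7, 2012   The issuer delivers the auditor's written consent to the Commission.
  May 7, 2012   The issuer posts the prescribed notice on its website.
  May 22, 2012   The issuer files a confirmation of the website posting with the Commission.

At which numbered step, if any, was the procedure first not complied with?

Step 5

Step 1: 15 days after Nov 23, 2011 (when the transaction closes) is Dec 8, 2011; done Dec 5, 2011 — timely.
Step 2: 90 days after Dec 5, 2011 (when Form R-1 is filed) is Mar 4, 2012; done Mar 3, 2012 — timely.
Step 3: 36 days after Mar 3, 2012 (when the investor circular is published) is Apr 8, 2012; completed Apr 7, 2012, before the deadline.
Step 4: the window is 19–33 days after Apr 7, 2012 (when the auditor's consent is delivered), so Apr 26, 2012 through May 10, 2012; May 7, 2012 falls inside that range.
Step 5: the window is 7–77 days after Mar 3, 2012 (when the investor circular is published), so Mar 10, 2012 through May 19, 2012; done May 22, 2012 — 3 days after the window closed.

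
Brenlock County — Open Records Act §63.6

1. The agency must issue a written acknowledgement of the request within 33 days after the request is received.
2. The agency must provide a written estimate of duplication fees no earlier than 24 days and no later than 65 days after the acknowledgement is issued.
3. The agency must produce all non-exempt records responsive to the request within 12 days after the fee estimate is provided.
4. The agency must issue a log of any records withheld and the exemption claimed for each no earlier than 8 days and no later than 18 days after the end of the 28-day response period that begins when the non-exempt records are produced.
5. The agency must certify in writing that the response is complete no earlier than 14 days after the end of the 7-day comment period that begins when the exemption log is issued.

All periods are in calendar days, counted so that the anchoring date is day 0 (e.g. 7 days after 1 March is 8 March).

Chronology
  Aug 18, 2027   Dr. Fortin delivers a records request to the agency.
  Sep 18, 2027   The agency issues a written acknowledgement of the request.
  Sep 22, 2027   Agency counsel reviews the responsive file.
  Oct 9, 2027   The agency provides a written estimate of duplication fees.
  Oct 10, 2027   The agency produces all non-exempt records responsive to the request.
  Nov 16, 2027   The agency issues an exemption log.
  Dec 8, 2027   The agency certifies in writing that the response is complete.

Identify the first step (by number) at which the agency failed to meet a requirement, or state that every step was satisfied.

Step 2

(1) due by Aug 18, 2027 + 33 days = Sep 20, 2027; Sep 18, 2027 is within that limit.
(2) the permitted window runs from Sep 18, 2027 + 24 = Oct 12, 2027 to Sep 18, 2027 + 65 = Nov 22, 2027; done Oct 9, 2027 — 3 days before the window opened.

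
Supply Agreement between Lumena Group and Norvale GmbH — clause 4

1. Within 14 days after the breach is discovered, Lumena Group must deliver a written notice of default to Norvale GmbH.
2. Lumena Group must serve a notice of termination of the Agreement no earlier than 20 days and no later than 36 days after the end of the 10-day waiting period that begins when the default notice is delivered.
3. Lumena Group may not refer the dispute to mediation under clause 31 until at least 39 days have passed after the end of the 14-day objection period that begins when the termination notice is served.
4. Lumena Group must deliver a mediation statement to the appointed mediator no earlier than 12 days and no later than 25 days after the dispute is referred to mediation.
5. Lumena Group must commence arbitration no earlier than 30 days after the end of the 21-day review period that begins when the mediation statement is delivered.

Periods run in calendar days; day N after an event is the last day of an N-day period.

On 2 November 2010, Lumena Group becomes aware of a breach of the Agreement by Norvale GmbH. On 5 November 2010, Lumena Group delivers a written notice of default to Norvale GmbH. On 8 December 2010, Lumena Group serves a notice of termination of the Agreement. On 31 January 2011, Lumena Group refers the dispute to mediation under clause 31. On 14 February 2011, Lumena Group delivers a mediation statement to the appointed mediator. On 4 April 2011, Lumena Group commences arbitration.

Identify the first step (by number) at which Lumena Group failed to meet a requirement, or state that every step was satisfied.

Step 1: 14 days after 2 November 2010 (when the breach is discovered) is 16 November 2010; completed 5 November 2010, before the deadline.
Step 2: the window is 20–36 days after 15 November 2010 (end of the 10-day waiting period, which began when the default notice is delivered on 5 November 2010), so 5 December 2010 through 21 December 2010; 8 December 2010 falls inside that range.
Step 3: the earliest permitted date is 39 days after 22 December 2010 (end of the 14-day objection period, which began when the termination notice is served on 8 December 2010), i.e. 30 January 2011; done 31 January 2011, after the minimum wait.
Step 4: the window is 12–25 days after 31 January 2011 (when the dispute is referred to mediation), so 12 February 2011 through 25 February 2011; done 14 February 2011, which is between those dates.
Step 5: the earliest permitted date is 30 days after 7 March 2011 (end of the 21-day review period, which began when the mediation statement is delivered on 14 February 2011), i.e. 6 April 2011; acted on 4 April 2011, 2 days prematurely.

Step 5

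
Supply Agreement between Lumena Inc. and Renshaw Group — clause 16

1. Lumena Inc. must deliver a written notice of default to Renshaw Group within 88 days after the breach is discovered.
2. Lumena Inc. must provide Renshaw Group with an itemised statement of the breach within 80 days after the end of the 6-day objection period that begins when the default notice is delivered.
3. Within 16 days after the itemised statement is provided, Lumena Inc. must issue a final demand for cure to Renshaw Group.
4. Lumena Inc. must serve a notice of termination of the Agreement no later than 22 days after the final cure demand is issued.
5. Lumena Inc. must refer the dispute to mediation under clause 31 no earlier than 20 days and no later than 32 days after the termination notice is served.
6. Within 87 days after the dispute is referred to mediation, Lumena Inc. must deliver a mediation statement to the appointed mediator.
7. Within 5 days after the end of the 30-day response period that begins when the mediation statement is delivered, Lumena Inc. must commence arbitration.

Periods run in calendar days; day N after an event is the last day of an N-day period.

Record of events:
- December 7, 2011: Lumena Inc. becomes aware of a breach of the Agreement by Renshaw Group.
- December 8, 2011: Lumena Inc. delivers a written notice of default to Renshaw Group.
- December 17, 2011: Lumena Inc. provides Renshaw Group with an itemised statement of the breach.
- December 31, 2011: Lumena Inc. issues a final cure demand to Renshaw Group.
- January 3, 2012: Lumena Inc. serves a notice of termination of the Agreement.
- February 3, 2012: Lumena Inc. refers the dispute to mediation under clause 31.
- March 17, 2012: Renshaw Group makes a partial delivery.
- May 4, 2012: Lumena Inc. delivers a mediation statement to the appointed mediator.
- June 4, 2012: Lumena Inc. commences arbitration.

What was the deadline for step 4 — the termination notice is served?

January 22, 2012

Step 4 runs from December 31, 2011, when the final cure demand is issued. 22 days after December 31, 2011 is January 22, 2012.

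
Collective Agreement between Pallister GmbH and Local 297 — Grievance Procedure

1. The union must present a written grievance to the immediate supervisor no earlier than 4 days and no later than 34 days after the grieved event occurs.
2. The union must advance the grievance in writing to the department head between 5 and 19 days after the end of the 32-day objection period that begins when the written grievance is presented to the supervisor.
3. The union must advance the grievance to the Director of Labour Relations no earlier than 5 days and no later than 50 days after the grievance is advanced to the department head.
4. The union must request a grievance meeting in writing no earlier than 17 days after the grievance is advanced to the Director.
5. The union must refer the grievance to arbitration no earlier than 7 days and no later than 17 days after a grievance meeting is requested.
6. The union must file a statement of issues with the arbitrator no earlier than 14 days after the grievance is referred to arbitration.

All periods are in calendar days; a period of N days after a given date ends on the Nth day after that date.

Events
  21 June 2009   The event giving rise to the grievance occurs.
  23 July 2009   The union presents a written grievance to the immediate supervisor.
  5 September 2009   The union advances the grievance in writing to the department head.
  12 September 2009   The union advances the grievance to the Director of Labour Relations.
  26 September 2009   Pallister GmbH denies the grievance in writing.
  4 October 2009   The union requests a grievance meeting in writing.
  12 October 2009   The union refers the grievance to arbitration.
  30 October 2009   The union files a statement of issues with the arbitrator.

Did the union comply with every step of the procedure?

Yes

(1) the permitted window runs from 21 June 2009 + 4 = 25 June 2009 to 21 June 2009 + 34 = 25 July 2009; done 23 July 2009 — within the window.
(2) the permitted window runs from 24 August 2009 + 5 = 29 August 2009 to 24 August 2009 + 19 = 12 September 2009; done 5 September 2009, which is between those dates.
(3) the permitted window runs from 5 September 2009 + 5 = 10 September 2009 to 5 September 2009 + 50 = 25 October 2009; 12 September 2009 falls inside that range.
(4) permitted from 12 September 2009 + 17 days = 29 September 2009 onward; done 4 October 2009 — permitted.
(5) the permitted window runs from 4 October 2009 + 7 = 11 October 2009 to 4 October 2009 + 17 = 21 October 2009; done 12 October 2009 — within the window.
(6) permitted from 12 October 2009 + 14 days = 26 October 2009 onward; done 30 October 2009 — permitted.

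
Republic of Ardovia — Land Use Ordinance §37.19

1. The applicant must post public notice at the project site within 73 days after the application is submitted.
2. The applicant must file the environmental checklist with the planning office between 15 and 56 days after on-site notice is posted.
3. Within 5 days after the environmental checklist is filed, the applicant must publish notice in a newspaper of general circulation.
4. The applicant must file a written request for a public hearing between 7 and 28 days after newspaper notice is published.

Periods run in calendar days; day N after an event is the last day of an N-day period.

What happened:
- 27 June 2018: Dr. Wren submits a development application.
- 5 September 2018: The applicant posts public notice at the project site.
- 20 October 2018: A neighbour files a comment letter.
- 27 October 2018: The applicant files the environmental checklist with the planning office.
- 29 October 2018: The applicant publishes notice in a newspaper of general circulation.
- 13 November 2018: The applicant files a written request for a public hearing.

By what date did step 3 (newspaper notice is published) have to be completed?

1 November 2018

Step 3 runs from 27 October 2018, when the environmental checklist is filed. 5 days after 27 October 2018 is 1 November 2018.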